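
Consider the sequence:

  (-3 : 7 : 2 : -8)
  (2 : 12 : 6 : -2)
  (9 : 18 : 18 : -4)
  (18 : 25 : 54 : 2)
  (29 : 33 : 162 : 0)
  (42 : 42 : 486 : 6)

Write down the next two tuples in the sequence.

(57 : 52 : 1458 : 4), (74 : 63 : 4374 : 10)

First part: differences are 5, 7, 9, … (increasing by 2 each time), so -3, 2, 9, 18, 29, 42 → 57 → 74.
Second part goes 7, 12, 18, 25, 33, 42 → 52 → 63 (differences are 5, 6, 7, … (increasing by 1 each time)).
Third part: 2, 6, 18, 54, 162, 486 → 1458 → 4374 (×3 each step).
For the fourth part, alternating steps +6, −2, +6, −2, …: -8, -2, -4, 2, 0, 6 → 4 → 10.
Putting the parts together: (57 : 52 : 1458 : 4) and then (74 : 63 : 4374 : 10).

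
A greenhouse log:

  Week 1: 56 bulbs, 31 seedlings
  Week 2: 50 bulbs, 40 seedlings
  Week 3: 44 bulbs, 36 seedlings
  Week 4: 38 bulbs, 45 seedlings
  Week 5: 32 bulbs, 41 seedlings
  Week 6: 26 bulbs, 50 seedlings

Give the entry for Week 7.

Bulbs: −6 each step; 56, 50, 44, 38, 32, 26 → 20.
Seedlings — alternating steps +9, −4, +9, −4, …: 31, 40, 36, 45, 41, 50 → 46.
So the next row is 20 bulbs, 46 seedlings.

20 bulbs, 46 seedlings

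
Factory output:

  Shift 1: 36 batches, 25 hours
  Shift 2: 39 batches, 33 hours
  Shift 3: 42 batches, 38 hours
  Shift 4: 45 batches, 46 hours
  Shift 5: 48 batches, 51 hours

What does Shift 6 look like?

For the batches, +3 each step: 36, 39, 42, 45, 48 → 51.
Hours: alternating steps +8, +5, +8, +5, …; 25, 33, 38, 46, 51 → 59.
Putting it together: 51 batches, 59 hours.

51 batches, 59 hours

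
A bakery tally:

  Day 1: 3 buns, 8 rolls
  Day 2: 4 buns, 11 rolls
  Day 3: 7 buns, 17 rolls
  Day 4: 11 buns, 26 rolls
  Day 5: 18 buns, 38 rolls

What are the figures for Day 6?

29 buns, 53 rolls

Buns: 3, 4, 7, 11, 18 → 29 (each term is the sum of the two before it).
Rolls — differences are 3, 6, 9, … (increasing by 3 each time): 8, 11, 17, 26, 38 → 53.
So the next row is 29 buns, 53 rolls.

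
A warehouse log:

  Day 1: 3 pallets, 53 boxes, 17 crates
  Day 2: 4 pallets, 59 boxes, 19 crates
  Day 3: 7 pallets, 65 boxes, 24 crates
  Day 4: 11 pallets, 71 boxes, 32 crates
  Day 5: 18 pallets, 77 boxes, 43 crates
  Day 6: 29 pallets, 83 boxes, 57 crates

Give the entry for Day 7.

Pallets: each term is the sum of the two before it; 3, 4, 7, 11, 18, 29 → 47.
For the boxes, +6 each step: 53, 59, 65, 71, 77, 83 → 89.
Crates: 17, 19, 24, 32, 43, 57 → 74 (differences are 2, 5, 8, … (increasing by 3 each time)).
So the next row is 47 pallets, 89 boxes, 74 crates.

47 pallets, 89 boxes, 74 crates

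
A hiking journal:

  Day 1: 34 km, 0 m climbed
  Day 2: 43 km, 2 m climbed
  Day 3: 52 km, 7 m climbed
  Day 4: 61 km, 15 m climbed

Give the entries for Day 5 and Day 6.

70 km, 26 m climbed; 79 km, 40 m climbed

Km: +9 each step; 34, 43, 52, 61 → 70 → 79.
M climbed — differences are 2, 5, 8, … (increasing by 3 each time): 0, 2, 7, 15 → 26 → 40.
So the next two rows are 70 km, 26 m climbed and 79 km, 40 m climbed.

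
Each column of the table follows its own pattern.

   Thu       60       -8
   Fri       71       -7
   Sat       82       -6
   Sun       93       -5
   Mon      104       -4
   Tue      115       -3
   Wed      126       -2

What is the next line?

Thu  137  -1

Day: runs through the weekdays Mon→Sun, so Thu, Fri, Sat, Sun, Mon, Tue, Wed → Thu.
Second component: 60, 71, 82, 93, 104, 115, 126 → 137 (+11 each step).
Third component: -8, -7, -6, -5, -4, -3, -2 → -1 (+1 each step).
Putting it together: Thu  137  -1.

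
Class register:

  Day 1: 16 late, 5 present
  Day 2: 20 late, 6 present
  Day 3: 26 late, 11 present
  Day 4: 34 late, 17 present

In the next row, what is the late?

Late: 16, 20, 26, 34 → 44 (differences are 4, 6, 8, … (increasing by 2 each time)).

44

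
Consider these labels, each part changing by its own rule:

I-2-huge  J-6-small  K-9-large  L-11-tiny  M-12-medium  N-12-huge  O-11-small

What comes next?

Letter — letters move forward 1 place in the alphabet: I, J, K, L, M, N, O → P.
Second component: differences are 4, 3, 2, … (decreasing by 1 each time); 2, 6, 9, 11, 12, 12, 11 → 9.
For the size, repeats huge → small → large → tiny → medium: huge, small, large, tiny, medium, huge, small → large.
Putting it together: P-9-large.

P-9-large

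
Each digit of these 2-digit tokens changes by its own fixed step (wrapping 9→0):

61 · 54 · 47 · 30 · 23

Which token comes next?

First digit: −1 each step, mod 10, so 6, 5, 4, 3, 2 → 1.
Second digit: 1, 4, 7, 0, 3 → 6 (+3 each step, mod 10).
Putting it together: 16.

16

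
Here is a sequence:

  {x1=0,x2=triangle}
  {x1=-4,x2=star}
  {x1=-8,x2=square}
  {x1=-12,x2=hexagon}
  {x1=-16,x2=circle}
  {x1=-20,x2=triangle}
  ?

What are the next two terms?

X1 goes 0, -4, -8, -12, -16, -20 → -24 → -28 (−4 each step).
X2 — repeats triangle → star → square → hexagon → circle: triangle, star, square, hexagon, circle, triangle → star → square.
Putting the parts together: {x1=-24,x2=star} and then {x1=-28,x2=square}.

{x1=-24,x2=star}, {x1=-28,x2=square}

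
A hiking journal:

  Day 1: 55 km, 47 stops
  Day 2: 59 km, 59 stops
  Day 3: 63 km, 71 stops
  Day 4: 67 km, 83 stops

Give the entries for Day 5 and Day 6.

Km: +4 each step; 55, 59, 63, 67 → 71 → 75.
For the stops, +12 each step: 47, 59, 71, 83 → 95 → 107.
So the next two rows are 71 km, 95 stops and 75 km, 107 stops.

71 km, 95 stops; 75 km, 107 stops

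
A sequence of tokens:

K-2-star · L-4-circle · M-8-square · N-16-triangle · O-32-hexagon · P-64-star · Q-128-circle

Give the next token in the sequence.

Letter goes K, L, M, N, O, P, Q → R (letters move forward 1 place in the alphabet).
Second component: ×2 each step; 2, 4, 8, 16, 32, 64, 128 → 256.
For the shape, repeats star → circle → square → triangle → hexagon: star, circle, square, triangle, hexagon, star, circle → square.
Combining the parts gives R-256-square.

R-256-square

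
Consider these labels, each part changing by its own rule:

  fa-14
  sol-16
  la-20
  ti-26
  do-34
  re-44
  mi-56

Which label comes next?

fa-70

Note — runs through the solfège scale do→ti: fa, sol, la, ti, do, re, mi → fa.
Second component: differences are 2, 4, 6, … (increasing by 2 each time); 14, 16, 20, 26, 34, 44, 56 → 70.
Combining the parts gives fa-70.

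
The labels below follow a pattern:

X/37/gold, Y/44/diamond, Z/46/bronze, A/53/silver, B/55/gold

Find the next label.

Letter — letters move forward 1 place in the alphabet, wrapping Z→A: X, Y, Z, A, B → C.
Second component: 37, 44, 46, 53, 55 → 62 (alternating steps +7, +2, +7, +2, …).
Rank: gold, diamond, bronze, silver, gold → diamond (repeats gold → diamond → bronze → silver).
So the next label is C/62/diamond.

C/62/diamond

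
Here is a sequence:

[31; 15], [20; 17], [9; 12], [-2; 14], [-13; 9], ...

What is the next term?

First slot: −11 each step; 31, 20, 9, -2, -13 → -24.
Second slot: 15, 17, 12, 14, 9 → 11 (alternating steps +2, −5, +2, −5, …).
Putting it together: [-24; 11].

[-24; 11]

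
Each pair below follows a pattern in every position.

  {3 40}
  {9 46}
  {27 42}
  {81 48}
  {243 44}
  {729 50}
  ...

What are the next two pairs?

First value: ×3 each step, so 3, 9, 27, 81, 243, 729 → 2187 → 6561.
Second value — alternating steps +6, −4, +6, −4, …: 40, 46, 42, 48, 44, 50 → 46 → 52.
So the next two pairs are {2187 46} and {6561 52}.

{2187 46}, {6561 52}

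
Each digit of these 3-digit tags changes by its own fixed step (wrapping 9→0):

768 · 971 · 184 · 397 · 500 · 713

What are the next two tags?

First digit goes 7, 9, 1, 3, 5, 7 → 9 → 1 (+2 each step, mod 10).
For the second digit, +1 each step, mod 10: 6, 7, 8, 9, 0, 1 → 2 → 3.
Third digit: +3 each step, mod 10, so 8, 1, 4, 7, 0, 3 → 6 → 9.
Putting the parts together: 926 and then 139.

926 then 139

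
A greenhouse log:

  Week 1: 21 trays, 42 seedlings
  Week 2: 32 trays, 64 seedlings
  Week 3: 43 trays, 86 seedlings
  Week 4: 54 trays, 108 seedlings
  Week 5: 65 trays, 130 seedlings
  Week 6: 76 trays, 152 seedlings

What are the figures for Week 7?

Trays: +11 each step; 21, 32, 43, 54, 65, 76 → 87.
For the seedlings, always 2 × the trays: 42, 64, 86, 108, 130, 152 → 174.
So the next row is 87 trays, 174 seedlings.

87 trays, 174 seedlings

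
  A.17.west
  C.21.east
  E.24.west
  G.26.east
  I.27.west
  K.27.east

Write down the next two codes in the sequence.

M.26.west then O.24.east

Letter: A, C, E, G, I, K → M → O (letters move forward 2 places in the alphabet).
Second component: differences are 4, 3, 2, … (decreasing by 1 each time); 17, 21, 24, 26, 27, 27 → 26 → 24.
Direction goes west, east, west, east, west, east → west → east (alternates west ↔ east).
Putting the parts together: M.26.west and then O.24.east.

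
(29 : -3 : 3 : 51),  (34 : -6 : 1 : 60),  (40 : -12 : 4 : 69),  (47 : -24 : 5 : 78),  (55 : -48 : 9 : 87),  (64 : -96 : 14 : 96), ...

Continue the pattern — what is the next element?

(74 : -192 : 23 : 105)

First entry: differences are 5, 6, 7, … (increasing by 1 each time), so 29, 34, 40, 47, 55, 64 → 74.
Second entry — ×2 each step: -3, -6, -12, -24, -48, -96 → -192.
Third entry: each term is the sum of the two before it, so 3, 1, 4, 5, 9, 14 → 23.
Fourth entry: +9 each step; 51, 60, 69, 78, 87, 96 → 105.
So the next element is (74 : -192 : 23 : 105).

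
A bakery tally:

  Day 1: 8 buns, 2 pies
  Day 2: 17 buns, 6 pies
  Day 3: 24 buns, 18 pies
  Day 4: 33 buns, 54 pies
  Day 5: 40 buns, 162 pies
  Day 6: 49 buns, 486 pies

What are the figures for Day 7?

56 buns, 1458 pies

Buns: alternating steps +9, +7, +9, +7, …; 8, 17, 24, 33, 40, 49 → 56.
Pies goes 2, 6, 18, 54, 162, 486 → 1458 (×3 each step).
Putting it together: 56 buns, 1458 pies.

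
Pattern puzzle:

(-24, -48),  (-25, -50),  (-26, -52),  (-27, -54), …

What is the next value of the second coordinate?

-56

First coordinate: −1 each step; -24, -25, -26, -27 → -28.
Second coordinate — always 2 × the first coordinate: -48, -50, -52, -54 → -56.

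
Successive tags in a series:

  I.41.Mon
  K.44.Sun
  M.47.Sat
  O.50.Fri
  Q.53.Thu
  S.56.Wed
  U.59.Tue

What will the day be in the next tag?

Mon

Letter: I, K, M, O, Q, S, U → W (letters move forward 2 places in the alphabet).
Second component: +3 each step; 41, 44, 47, 50, 53, 56, 59 → 62.
Day: runs backward through the weekdays Mon→Sun, so Mon, Sun, Sat, Fri, Thu, Wed, Tue → Mon.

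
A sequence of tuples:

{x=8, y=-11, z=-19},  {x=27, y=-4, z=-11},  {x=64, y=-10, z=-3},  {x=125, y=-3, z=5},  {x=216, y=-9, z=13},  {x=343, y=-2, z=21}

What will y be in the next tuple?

Y: alternating steps +7, −6, +7, −6, …, so -11, -4, -10, -3, -9, -2 → -8.

-8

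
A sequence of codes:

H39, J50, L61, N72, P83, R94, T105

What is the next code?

V116

Letter: letters move forward 2 places in the alphabet, so H, J, L, N, P, R, T → V.
Second component — +11 each step: 39, 50, 61, 72, 83, 94, 105 → 116.
Combining the parts gives V116.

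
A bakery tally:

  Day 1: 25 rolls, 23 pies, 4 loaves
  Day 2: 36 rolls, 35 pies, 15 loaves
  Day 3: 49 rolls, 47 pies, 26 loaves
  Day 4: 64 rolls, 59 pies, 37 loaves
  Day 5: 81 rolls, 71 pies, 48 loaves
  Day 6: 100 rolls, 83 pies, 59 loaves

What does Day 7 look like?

For the rolls, perfect squares: 5², 6², 7², …: 25, 36, 49, 64, 81, 100 → 121.
For the pies, +12 each step: 23, 35, 47, 59, 71, 83 → 95.
Loaves: +11 each step; 4, 15, 26, 37, 48, 59 → 70.
So the next record is 121 rolls, 95 pies, 70 loaves.

121 rolls, 95 pies, 70 loaves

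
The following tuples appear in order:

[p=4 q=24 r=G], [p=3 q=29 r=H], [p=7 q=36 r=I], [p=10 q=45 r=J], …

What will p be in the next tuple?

17

P: each term is the sum of the two before it; 4, 3, 7, 10 → 17.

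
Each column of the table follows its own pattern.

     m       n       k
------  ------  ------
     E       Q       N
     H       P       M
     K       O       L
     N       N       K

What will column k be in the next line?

Column k goes N, M, L, K → J (letters move back 1 place in the alphabet).

J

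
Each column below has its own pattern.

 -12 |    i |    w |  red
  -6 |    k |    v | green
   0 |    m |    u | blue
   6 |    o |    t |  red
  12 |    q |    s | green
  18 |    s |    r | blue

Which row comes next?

First component: +6 each step, so -12, -6, 0, 6, 12, 18 → 24.
First letter: letters move forward 2 places in the alphabet; i, k, m, o, q, s → u.
Second letter: w, v, u, t, s, r → q (letters move back 1 place in the alphabet).
Colour — repeats red → green → blue: red, green, blue, red, green, blue → red.
So the next row is 24  u  q  red.

24  u  q  red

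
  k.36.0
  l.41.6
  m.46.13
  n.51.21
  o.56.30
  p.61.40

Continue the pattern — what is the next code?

Letter goes k, l, m, n, o, p → q (letters move forward 1 place in the alphabet).
Second component: +5 each step; 36, 41, 46, 51, 56, 61 → 66.
Third component: differences are 6, 7, 8, … (increasing by 1 each time); 0, 6, 13, 21, 30, 40 → 51.
So the next code is q.66.51.

q.66.51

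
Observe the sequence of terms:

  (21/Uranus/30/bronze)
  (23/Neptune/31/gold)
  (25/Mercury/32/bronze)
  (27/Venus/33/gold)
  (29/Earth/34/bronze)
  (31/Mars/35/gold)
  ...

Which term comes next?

(33/Jupiter/36/bronze)

First part: 21, 23, 25, 27, 29, 31 → 33 (+2 each step).
Planet: Uranus, Neptune, Mercury, Venus, Earth, Mars → Jupiter (runs through the planets Mercury→Neptune).
Third part — +1 each step: 30, 31, 32, 33, 34, 35 → 36.
Rank: alternates bronze ↔ gold, so bronze, gold, bronze, gold, bronze, gold → bronze.
So the next term is (33/Jupiter/36/bronze).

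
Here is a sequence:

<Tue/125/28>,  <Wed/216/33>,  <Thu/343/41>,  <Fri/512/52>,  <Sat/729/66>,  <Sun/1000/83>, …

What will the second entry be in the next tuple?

1331

Day — runs through the weekdays Mon→Sun: Tue, Wed, Thu, Fri, Sat, Sun → Mon.
Second entry goes 125, 216, 343, 512, 729, 1000 → 1331 (perfect cubes: 5³, 6³, 7³, …).
Third entry — differences are 5, 8, 11, … (increasing by 3 each time): 28, 33, 41, 52, 66, 83 → 103.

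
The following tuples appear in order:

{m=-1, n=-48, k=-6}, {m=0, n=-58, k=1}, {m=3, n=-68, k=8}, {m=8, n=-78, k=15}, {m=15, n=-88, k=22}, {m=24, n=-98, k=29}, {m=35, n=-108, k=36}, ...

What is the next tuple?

{m=48, n=-118, k=43}

For the m, differences are 1, 3, 5, … (increasing by 2 each time): -1, 0, 3, 8, 15, 24, 35 → 48.
N — −10 each step: -48, -58, -68, -78, -88, -98, -108 → -118.
K — +7 each step: -6, 1, 8, 15, 22, 29, 36 → 43.
Combining the parts gives {m=48, n=-118, k=43}.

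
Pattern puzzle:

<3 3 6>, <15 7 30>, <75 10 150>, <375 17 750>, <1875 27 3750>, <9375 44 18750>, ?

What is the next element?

First entry: ×5 each step; 3, 15, 75, 375, 1875, 9375 → 46875.
Second entry: each term is the sum of the two before it, so 3, 7, 10, 17, 27, 44 → 71.
Third entry: always 2 × the first entry; 6, 30, 150, 750, 3750, 18750 → 93750.
Putting it together: <46875 71 93750>.

<46875 71 93750>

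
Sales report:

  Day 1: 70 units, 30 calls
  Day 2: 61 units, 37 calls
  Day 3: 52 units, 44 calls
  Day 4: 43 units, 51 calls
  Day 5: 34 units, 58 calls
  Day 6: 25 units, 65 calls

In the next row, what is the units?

Units: −9 each step, so 70, 61, 52, 43, 34, 25 → 16.

16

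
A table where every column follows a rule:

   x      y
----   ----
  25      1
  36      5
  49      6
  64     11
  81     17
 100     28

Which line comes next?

Column x: 25, 36, 49, 64, 81, 100 → 121 (perfect squares: 5², 6², 7², …).
Column y: 1, 5, 6, 11, 17, 28 → 45 (each term is the sum of the two before it).
Combining the parts gives 121  45.

121  45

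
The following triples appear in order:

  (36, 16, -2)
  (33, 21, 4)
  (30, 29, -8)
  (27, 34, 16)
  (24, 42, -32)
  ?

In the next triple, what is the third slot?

Third slot: ×(-2) each step; -2, 4, -8, 16, -32 → 64.

64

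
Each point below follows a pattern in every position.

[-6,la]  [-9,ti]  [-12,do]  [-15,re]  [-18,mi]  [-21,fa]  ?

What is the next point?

[-24,sol]

First entry: -6, -9, -12, -15, -18, -21 → -24 (−3 each step).
Note: la, ti, do, re, mi, fa → sol (runs through the solfège scale do→ti).
Combining the parts gives [-24,sol].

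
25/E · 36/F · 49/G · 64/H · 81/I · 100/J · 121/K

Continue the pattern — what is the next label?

144/L

First component — perfect squares: 5², 6², 7², …: 25, 36, 49, 64, 81, 100, 121 → 144.
Letter goes E, F, G, H, I, J, K → L (letters move forward 1 place in the alphabet).
Combining the parts gives 144/L.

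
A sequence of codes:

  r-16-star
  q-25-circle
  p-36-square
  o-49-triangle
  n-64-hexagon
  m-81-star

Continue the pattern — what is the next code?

l-100-circle

For the letter, letters move back 1 place in the alphabet: r, q, p, o, n, m → l.
Second component — perfect squares: 4², 5², 6², …: 16, 25, 36, 49, 64, 81 → 100.
Shape goes star, circle, square, triangle, hexagon, star → circle (repeats star → circle → square → triangle → hexagon).
Putting it together: l-100-circle.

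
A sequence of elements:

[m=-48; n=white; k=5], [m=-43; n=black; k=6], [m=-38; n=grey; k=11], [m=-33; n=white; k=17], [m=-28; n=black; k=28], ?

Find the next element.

[m=-23; n=grey; k=45]

M — +5 each step: -48, -43, -38, -33, -28 → -23.
N: repeats white → black → grey; white, black, grey, white, black → grey.
K: 5, 6, 11, 17, 28 → 45 (each term is the sum of the two before it).
Putting it together: [m=-23; n=grey; k=45].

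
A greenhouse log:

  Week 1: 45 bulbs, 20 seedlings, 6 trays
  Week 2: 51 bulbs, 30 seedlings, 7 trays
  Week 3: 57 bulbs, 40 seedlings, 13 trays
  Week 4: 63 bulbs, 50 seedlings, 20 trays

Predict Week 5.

69 bulbs, 60 seedlings, 33 trays

Bulbs: 45, 51, 57, 63 → 69 (+6 each step).
For the seedlings, +10 each step: 20, 30, 40, 50 → 60.
Trays: each term is the sum of the two before it; 6, 7, 13, 20 → 33.
So the next line is 69 bulbs, 60 seedlings, 33 trays.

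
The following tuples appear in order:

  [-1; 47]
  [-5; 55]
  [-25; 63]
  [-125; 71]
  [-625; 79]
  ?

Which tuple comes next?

First entry: ×5 each step; -1, -5, -25, -125, -625 → -3125.
Second entry: +8 each step, so 47, 55, 63, 71, 79 → 87.
Combining the parts gives [-3125; 87].

[-3125; 87]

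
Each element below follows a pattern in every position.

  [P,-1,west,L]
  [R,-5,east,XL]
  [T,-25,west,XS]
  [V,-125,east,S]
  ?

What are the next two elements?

Letter goes P, R, T, V → X → Z (letters move forward 2 places in the alphabet).
Second component: ×5 each step, so -1, -5, -25, -125 → -625 → -3125.
For the direction, alternates west ↔ east: west, east, west, east → west → east.
Size: runs through clothing sizes XS→XL; L, XL, XS, S → M → L.
Putting the parts together: [X,-625,west,M] and then [Z,-3125,east,L].

[X,-625,west,M], [Z,-3125,east,L]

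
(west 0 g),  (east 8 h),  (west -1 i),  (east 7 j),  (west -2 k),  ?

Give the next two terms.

Direction: alternates west ↔ east, so west, east, west, east, west → east → west.
For the second coordinate, alternating steps +8, −9, +8, −9, …: 0, 8, -1, 7, -2 → 6 → -3.
Letter: letters move forward 1 place in the alphabet; g, h, i, j, k → l → m.
Putting the parts together: (east 6 l) and then (west -3 m).

(east 6 l), (west -3 m)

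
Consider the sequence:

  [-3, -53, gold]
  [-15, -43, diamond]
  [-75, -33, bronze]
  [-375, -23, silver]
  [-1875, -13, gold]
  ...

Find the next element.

First value: ×5 each step, so -3, -15, -75, -375, -1875 → -9375.
Second value: +10 each step; -53, -43, -33, -23, -13 → -3.
Rank goes gold, diamond, bronze, silver, gold → diamond (repeats gold → diamond → bronze → silver).
So the next element is [-9375, -3, diamond].

[-9375, -3, diamond]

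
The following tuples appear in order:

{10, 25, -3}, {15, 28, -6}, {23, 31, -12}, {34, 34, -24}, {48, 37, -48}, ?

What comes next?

{65, 40, -96}

First value: differences are 5, 8, 11, … (increasing by 3 each time), so 10, 15, 23, 34, 48 → 65.
Second value — +3 each step: 25, 28, 31, 34, 37 → 40.
Third value goes -3, -6, -12, -24, -48 → -96 (×2 each step).
Putting it together: {65, 40, -96}.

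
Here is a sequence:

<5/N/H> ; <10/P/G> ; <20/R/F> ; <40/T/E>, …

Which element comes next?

<80/V/D>

First slot: ×2 each step, so 5, 10, 20, 40 → 80.
First letter: N, P, R, T → V (letters move forward 2 places in the alphabet).
Second letter: letters move back 1 place in the alphabet, so H, G, F, E → D.
Putting it together: <80/V/D>.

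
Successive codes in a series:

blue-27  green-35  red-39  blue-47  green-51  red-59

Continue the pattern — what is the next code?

Colour: blue, green, red, blue, green, red → blue (repeats blue → green → red).
Second component: alternating steps +8, +4, +8, +4, …, so 27, 35, 39, 47, 51, 59 → 63.
Combining the parts gives blue-63.

blue-63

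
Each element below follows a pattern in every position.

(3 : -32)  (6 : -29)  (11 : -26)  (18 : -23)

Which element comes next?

First component: differences are 3, 5, 7, … (increasing by 2 each time), so 3, 6, 11, 18 → 27.
Second component goes -32, -29, -26, -23 → -20 (+3 each step).
So the next element is (27 : -20).

(27 : -20)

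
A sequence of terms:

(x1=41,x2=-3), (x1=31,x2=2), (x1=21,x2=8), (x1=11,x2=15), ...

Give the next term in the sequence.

(x1=1,x2=23)

X1 — −10 each step: 41, 31, 21, 11 → 1.
X2 goes -3, 2, 8, 15 → 23 (differences are 5, 6, 7, … (increasing by 1 each time)).
So the next term is (x1=1,x2=23).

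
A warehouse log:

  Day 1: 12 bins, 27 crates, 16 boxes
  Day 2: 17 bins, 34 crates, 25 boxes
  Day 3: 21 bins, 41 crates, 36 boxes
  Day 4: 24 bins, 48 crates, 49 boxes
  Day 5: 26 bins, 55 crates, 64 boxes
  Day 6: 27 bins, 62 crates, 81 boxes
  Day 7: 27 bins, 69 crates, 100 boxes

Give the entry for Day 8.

26 bins, 76 crates, 121 boxes

Bins — differences are 5, 4, 3, … (decreasing by 1 each time): 12, 17, 21, 24, 26, 27, 27 → 26.
Crates: +7 each step, so 27, 34, 41, 48, 55, 62, 69 → 76.
Boxes: 16, 25, 36, 49, 64, 81, 100 → 121 (perfect squares: 4², 5², 6², …).
So the next line is 26 bins, 76 crates, 121 boxes.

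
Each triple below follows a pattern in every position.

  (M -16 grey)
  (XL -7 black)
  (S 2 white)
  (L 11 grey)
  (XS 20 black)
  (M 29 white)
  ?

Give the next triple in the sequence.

For the size, repeats M → XL → S → L → XS: M, XL, S, L, XS, M → XL.
Second value: +9 each step, so -16, -7, 2, 11, 20, 29 → 38.
Shade: grey, black, white, grey, black, white → grey (repeats grey → black → white).
Combining the parts gives (XL 38 grey).

(XL 38 grey)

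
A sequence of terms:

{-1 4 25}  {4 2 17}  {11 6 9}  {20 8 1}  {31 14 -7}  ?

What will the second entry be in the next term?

Second entry: each term is the sum of the two before it, so 4, 2, 6, 8, 14 → 22.

22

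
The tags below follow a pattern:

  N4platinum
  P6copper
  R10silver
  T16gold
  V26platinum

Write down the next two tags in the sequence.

X42copper then Z68silver

Letter — letters move forward 2 places in the alphabet: N, P, R, T, V → X → Z.
Second component — each term is the sum of the two before it: 4, 6, 10, 16, 26 → 42 → 68.
For the metal, repeats platinum → copper → silver → gold: platinum, copper, silver, gold, platinum → copper → silver.
Putting the parts together: X42copper and then Z68silver.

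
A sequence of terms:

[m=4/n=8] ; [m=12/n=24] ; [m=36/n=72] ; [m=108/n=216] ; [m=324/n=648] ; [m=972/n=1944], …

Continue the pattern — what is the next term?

[m=2916/n=5832]

M — ×3 each step: 4, 12, 36, 108, 324, 972 → 2916.
N: 8, 24, 72, 216, 648, 1944 → 5832 (always 2 × the m).
Putting it together: [m=2916/n=5832].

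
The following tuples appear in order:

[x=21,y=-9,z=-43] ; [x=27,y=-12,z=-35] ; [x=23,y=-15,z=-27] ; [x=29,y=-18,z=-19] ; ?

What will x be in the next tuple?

For the x, alternating steps +6, −4, +6, −4, …: 21, 27, 23, 29 → 25.
Y — −3 each step: -9, -12, -15, -18 → -21.
For the z, +8 each step: -43, -35, -27, -19 → -11.

25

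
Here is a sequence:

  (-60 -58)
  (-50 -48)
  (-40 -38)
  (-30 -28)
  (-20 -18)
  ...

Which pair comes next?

(-10 -8)

First component: +10 each step, so -60, -50, -40, -30, -20 → -10.
Second component: -58, -48, -38, -28, -18 → -8 (always 2 more than the first component).
Putting it together: (-10 -8).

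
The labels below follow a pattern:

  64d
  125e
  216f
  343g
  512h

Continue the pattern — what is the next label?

729i

First component goes 64, 125, 216, 343, 512 → 729 (perfect cubes: 4³, 5³, 6³, …).
Letter: d, e, f, g, h → i (letters move forward 1 place in the alphabet).
Putting it together: 729i.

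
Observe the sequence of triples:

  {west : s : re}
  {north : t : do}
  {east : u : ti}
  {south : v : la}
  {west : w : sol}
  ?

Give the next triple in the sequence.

{north : x : fa}

Direction goes west, north, east, south, west → north (repeats west → north → east → south).
Letter: letters move forward 1 place in the alphabet, so s, t, u, v, w → x.
Note goes re, do, ti, la, sol → fa (runs backward through the solfège scale do→ti).
Combining the parts gives {north : x : fa}.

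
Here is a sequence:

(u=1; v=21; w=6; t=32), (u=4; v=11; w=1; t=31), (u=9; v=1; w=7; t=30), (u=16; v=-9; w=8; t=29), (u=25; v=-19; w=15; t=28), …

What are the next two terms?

U — perfect squares: 1², 2², 3², …: 1, 4, 9, 16, 25 → 36 → 49.
V: −10 each step; 21, 11, 1, -9, -19 → -29 → -39.
W: 6, 1, 7, 8, 15 → 23 → 38 (each term is the sum of the two before it).
T goes 32, 31, 30, 29, 28 → 27 → 26 (−1 each step).
So the next two terms are (u=36; v=-29; w=23; t=27) and (u=49; v=-39; w=38; t=26).

(u=36; v=-29; w=23; t=27), (u=49; v=-39; w=38; t=26)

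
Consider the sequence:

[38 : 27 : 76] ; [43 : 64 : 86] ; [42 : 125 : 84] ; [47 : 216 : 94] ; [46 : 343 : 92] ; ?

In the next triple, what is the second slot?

First slot — alternating steps +5, −1, +5, −1, …: 38, 43, 42, 47, 46 → 51.
Second slot: 27, 64, 125, 216, 343 → 512 (perfect cubes: 3³, 4³, 5³, …).
Third slot — always 2 × the first slot: 76, 86, 84, 94, 92 → 102.

512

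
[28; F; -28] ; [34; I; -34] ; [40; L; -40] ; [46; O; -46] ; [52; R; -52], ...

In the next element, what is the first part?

58

For the first part, +6 each step: 28, 34, 40, 46, 52 → 58.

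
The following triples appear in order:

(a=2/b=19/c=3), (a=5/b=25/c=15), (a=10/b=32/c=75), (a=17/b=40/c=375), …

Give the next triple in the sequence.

(a=26/b=49/c=1875)

A goes 2, 5, 10, 17 → 26 (differences are 3, 5, 7, … (increasing by 2 each time)).
B: 19, 25, 32, 40 → 49 (differences are 6, 7, 8, … (increasing by 1 each time)).
For the c, ×5 each step: 3, 15, 75, 375 → 1875.
Combining the parts gives (a=26/b=49/c=1875).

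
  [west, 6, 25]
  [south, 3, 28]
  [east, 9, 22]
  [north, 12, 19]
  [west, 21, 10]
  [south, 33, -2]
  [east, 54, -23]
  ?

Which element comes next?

[north, 87, -56]

For the direction, repeats west → south → east → north: west, south, east, north, west, south, east → north.
Second coordinate: each term is the sum of the two before it, so 6, 3, 9, 12, 21, 33, 54 → 87.
Third coordinate goes 25, 28, 22, 19, 10, -2, -23 → -56 (together with the second coordinate always sums to 31).
Combining the parts gives [north, 87, -56].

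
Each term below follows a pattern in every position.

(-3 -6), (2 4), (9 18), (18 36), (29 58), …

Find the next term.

(42 84)

First entry: -3, 2, 9, 18, 29 → 42 (differences are 5, 7, 9, … (increasing by 2 each time)).
For the second entry, always 2 × the first entry: -6, 4, 18, 36, 58 → 84.
Putting it together: (42 84).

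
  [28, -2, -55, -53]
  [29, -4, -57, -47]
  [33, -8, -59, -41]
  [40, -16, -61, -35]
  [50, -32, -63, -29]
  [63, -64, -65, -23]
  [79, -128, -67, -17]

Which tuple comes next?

[98, -256, -69, -11]

First slot: 28, 29, 33, 40, 50, 63, 79 → 98 (differences are 1, 4, 7, … (increasing by 3 each time)).
Second slot: ×2 each step, so -2, -4, -8, -16, -32, -64, -128 → -256.
Third slot: −2 each step; -55, -57, -59, -61, -63, -65, -67 → -69.
Fourth slot: -53, -47, -41, -35, -29, -23, -17 → -11 (+6 each step).
So the next tuple is [98, -256, -69, -11].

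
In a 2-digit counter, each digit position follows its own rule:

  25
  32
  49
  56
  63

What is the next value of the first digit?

7

First digit — +1 each step, mod 10: 2, 3, 4, 5, 6 → 7.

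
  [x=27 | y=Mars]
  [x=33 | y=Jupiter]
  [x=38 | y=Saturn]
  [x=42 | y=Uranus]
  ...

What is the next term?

[x=45 | y=Neptune]

X: differences are 6, 5, 4, … (decreasing by 1 each time), so 27, 33, 38, 42 → 45.
Y — runs through the planets Mercury→Neptune: Mars, Jupiter, Saturn, Uranus → Neptune.
Combining the parts gives [x=45 | y=Neptune].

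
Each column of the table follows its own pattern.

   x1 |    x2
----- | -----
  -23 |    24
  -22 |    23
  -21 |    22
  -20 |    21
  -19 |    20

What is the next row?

Column x1: -23, -22, -21, -20, -19 → -18 (+1 each step).
Column x2 — together with the column x1 always sums to 1: 24, 23, 22, 21, 20 → 19.
Combining the parts gives -18  19.

-18  19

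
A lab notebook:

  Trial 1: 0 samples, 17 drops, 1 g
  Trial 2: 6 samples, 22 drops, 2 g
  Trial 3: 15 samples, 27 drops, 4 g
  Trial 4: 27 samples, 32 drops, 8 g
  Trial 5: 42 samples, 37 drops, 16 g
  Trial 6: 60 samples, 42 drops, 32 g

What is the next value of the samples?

81

For the samples, differences are 6, 9, 12, … (increasing by 3 each time): 0, 6, 15, 27, 42, 60 → 81.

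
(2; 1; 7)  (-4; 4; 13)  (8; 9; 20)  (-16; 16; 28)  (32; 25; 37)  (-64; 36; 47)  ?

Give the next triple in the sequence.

(128; 49; 58)

First component: ×(-2) each step, so 2, -4, 8, -16, 32, -64 → 128.
For the second component, perfect squares: 1², 2², 3², …: 1, 4, 9, 16, 25, 36 → 49.
For the third component, differences are 6, 7, 8, … (increasing by 1 each time): 7, 13, 20, 28, 37, 47 → 58.
Combining the parts gives (128; 49; 58).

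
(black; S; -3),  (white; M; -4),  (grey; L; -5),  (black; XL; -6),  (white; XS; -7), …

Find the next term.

(grey; S; -8)

Shade goes black, white, grey, black, white → grey (repeats black → white → grey).
Size: S, M, L, XL, XS → S (runs through clothing sizes XS→XL).
For the third component, −1 each step: -3, -4, -5, -6, -7 → -8.
Putting it together: (grey; S; -8).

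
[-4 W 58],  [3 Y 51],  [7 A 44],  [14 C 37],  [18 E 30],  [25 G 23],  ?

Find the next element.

First coordinate: alternating steps +7, +4, +7, +4, …, so -4, 3, 7, 14, 18, 25 → 29.
Letter: W, Y, A, C, E, G → I (letters move forward 2 places in the alphabet, wrapping Z→A).
Third coordinate: 58, 51, 44, 37, 30, 23 → 16 (−7 each step).
Combining the parts gives [29 I 16].

[29 I 16]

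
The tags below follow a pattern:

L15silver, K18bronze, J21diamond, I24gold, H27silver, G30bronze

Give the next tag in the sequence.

Letter: letters move back 1 place in the alphabet; L, K, J, I, H, G → F.
Second component: +3 each step, so 15, 18, 21, 24, 27, 30 → 33.
Rank: repeats silver → bronze → diamond → gold, so silver, bronze, diamond, gold, silver, bronze → diamond.
So the next tag is F33diamond.

F33diamond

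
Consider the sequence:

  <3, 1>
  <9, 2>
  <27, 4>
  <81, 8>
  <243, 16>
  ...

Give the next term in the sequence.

First entry: ×3 each step; 3, 9, 27, 81, 243 → 729.
Second entry: ×2 each step, so 1, 2, 4, 8, 16 → 32.
So the next term is <729, 32>.

<729, 32>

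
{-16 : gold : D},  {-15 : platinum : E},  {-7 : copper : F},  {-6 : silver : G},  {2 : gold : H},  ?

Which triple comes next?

{3 : platinum : I}

For the first value, alternating steps +1, +8, +1, +8, …: -16, -15, -7, -6, 2 → 3.
Metal — repeats gold → platinum → copper → silver: gold, platinum, copper, silver, gold → platinum.
Letter: D, E, F, G, H → I (letters move forward 1 place in the alphabet).
So the next triple is {3 : platinum : I}.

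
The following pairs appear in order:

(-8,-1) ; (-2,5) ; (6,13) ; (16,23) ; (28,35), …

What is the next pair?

First part goes -8, -2, 6, 16, 28 → 42 (differences are 6, 8, 10, … (increasing by 2 each time)).
Second part goes -1, 5, 13, 23, 35 → 49 (always 7 more than the first part).
Putting it together: (42,49).

(42,49)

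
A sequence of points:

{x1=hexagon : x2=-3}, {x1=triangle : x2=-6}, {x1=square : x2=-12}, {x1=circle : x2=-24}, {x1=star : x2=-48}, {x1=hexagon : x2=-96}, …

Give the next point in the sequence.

{x1=triangle : x2=-192}

For the x1, repeats hexagon → triangle → square → circle → star: hexagon, triangle, square, circle, star, hexagon → triangle.
X2 goes -3, -6, -12, -24, -48, -96 → -192 (×2 each step).
So the next point is {x1=triangle : x2=-192}.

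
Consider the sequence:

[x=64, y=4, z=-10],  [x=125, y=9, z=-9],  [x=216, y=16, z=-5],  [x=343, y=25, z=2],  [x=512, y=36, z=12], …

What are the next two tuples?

[x=729, y=49, z=25], [x=1000, y=64, z=41]

X: perfect cubes: 4³, 5³, 6³, …; 64, 125, 216, 343, 512 → 729 → 1000.
Y: 4, 9, 16, 25, 36 → 49 → 64 (perfect squares: 2², 3², 4², …).
Z — differences are 1, 4, 7, … (increasing by 3 each time): -10, -9, -5, 2, 12 → 25 → 41.
Putting the parts together: [x=729, y=49, z=25] and then [x=1000, y=64, z=41].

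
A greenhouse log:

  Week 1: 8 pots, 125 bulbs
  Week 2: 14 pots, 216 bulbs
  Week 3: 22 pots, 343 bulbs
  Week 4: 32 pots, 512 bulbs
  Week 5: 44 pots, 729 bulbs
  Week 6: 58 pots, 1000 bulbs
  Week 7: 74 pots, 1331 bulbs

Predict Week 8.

Pots: differences are 6, 8, 10, … (increasing by 2 each time), so 8, 14, 22, 32, 44, 58, 74 → 92.
Bulbs: perfect cubes: 5³, 6³, 7³, …, so 125, 216, 343, 512, 729, 1000, 1331 → 1728.
So the next line is 92 pots, 1728 bulbs.

92 pots, 1728 bulbs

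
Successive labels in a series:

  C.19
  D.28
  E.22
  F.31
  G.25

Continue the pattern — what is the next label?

H.34

Letter — letters move forward 1 place in the alphabet: C, D, E, F, G → H.
Second component goes 19, 28, 22, 31, 25 → 34 (alternating steps +9, −6, +9, −6, …).
So the next label is H.34.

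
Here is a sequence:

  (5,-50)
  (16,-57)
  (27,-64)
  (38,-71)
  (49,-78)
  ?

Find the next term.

(60,-85)

First slot: 5, 16, 27, 38, 49 → 60 (+11 each step).
Second slot: -50, -57, -64, -71, -78 → -85 (−7 each step).
Putting it together: (60,-85).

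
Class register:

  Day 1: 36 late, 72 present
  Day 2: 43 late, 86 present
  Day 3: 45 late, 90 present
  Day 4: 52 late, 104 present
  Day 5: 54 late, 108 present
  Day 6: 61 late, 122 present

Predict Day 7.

63 late, 126 present

For the late, alternating steps +7, +2, +7, +2, …: 36, 43, 45, 52, 54, 61 → 63.
Present: 72, 86, 90, 104, 108, 122 → 126 (always 2 × the late).
Combining the parts gives 63 late, 126 present.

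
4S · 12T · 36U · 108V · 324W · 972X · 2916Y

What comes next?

First component — ×3 each step: 4, 12, 36, 108, 324, 972, 2916 → 8748.
Letter: letters move forward 1 place in the alphabet; S, T, U, V, W, X, Y → Z.
Combining the parts gives 8748Z.

8748Z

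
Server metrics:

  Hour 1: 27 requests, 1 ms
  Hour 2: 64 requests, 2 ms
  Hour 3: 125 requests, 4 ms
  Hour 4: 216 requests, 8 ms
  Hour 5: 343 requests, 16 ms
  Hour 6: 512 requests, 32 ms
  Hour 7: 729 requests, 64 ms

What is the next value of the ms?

128

Ms: ×2 each step, so 1, 2, 4, 8, 16, 32, 64 → 128.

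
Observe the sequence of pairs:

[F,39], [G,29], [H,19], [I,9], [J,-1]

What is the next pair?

Letter: letters move forward 1 place in the alphabet; F, G, H, I, J → K.
Second slot: −10 each step; 39, 29, 19, 9, -1 → -11.
So the next pair is [K,-11].

[K,-11]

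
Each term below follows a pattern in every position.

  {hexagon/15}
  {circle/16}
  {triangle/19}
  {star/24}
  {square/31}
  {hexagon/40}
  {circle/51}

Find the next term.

{triangle/64}

Shape: repeats hexagon → circle → triangle → star → square, so hexagon, circle, triangle, star, square, hexagon, circle → triangle.
Second component: differences are 1, 3, 5, … (increasing by 2 each time), so 15, 16, 19, 24, 31, 40, 51 → 64.
So the next term is {triangle/64}.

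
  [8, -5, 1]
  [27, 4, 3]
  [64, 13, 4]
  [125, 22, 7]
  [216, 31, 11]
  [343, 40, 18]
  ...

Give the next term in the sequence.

[512, 49, 29]

For the first part, perfect cubes: 2³, 3³, 4³, …: 8, 27, 64, 125, 216, 343 → 512.
Second part goes -5, 4, 13, 22, 31, 40 → 49 (+9 each step).
Third part — each term is the sum of the two before it: 1, 3, 4, 7, 11, 18 → 29.
Combining the parts gives [512, 49, 29].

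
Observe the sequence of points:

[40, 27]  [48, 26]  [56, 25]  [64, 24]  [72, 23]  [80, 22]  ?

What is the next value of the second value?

Second value: 27, 26, 25, 24, 23, 22 → 21 (−1 each step).

21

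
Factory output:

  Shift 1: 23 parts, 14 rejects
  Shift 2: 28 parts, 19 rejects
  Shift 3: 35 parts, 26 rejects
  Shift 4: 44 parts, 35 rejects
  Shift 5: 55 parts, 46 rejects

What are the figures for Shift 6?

Parts goes 23, 28, 35, 44, 55 → 68 (differences are 5, 7, 9, … (increasing by 2 each time)).
Rejects — always 9 less than the parts: 14, 19, 26, 35, 46 → 59.
So the next line is 68 parts, 59 rejects.

68 parts, 59 rejects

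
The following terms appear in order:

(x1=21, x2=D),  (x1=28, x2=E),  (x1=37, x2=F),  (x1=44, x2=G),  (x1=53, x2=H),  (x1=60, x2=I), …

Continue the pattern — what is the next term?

(x1=69, x2=J)

X1 goes 21, 28, 37, 44, 53, 60 → 69 (alternating steps +7, +9, +7, +9, …).
X2 — letters move forward 1 place in the alphabet: D, E, F, G, H, I → J.
Combining the parts gives (x1=69, x2=J).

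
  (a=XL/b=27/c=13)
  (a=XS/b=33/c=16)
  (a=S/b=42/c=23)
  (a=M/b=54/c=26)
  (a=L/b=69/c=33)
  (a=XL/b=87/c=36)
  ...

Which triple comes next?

(a=XS/b=108/c=43)

For the a, repeats XL → XS → S → M → L: XL, XS, S, M, L, XL → XS.
B goes 27, 33, 42, 54, 69, 87 → 108 (differences are 6, 9, 12, … (increasing by 3 each time)).
C: 13, 16, 23, 26, 33, 36 → 43 (alternating steps +3, +7, +3, +7, …).
Combining the parts gives (a=XS/b=108/c=43).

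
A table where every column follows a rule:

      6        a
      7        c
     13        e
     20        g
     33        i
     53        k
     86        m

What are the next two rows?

139  o; 225  q

First component: each term is the sum of the two before it, so 6, 7, 13, 20, 33, 53, 86 → 139 → 225.
Letter — letters move forward 2 places in the alphabet: a, c, e, g, i, k, m → o → q.
So the next two rows are 139  o and 225  q.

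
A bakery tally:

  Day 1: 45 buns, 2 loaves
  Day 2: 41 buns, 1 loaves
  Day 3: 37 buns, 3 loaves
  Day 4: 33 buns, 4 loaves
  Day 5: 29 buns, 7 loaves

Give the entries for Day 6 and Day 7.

25 buns, 11 loaves; 21 buns, 18 loaves

Buns: −4 each step; 45, 41, 37, 33, 29 → 25 → 21.
Loaves goes 2, 1, 3, 4, 7 → 11 → 18 (each term is the sum of the two before it).
Putting the parts together: 25 buns, 11 loaves and then 21 buns, 18 loaves.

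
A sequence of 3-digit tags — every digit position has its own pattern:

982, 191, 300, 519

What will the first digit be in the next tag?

First digit — +2 each step, mod 10: 9, 1, 3, 5 → 7.

7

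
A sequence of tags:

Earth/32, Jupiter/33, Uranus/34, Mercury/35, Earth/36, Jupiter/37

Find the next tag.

Uranus/38

Planet — repeats Earth → Jupiter → Uranus → Mercury: Earth, Jupiter, Uranus, Mercury, Earth, Jupiter → Uranus.
For the second component, +1 each step: 32, 33, 34, 35, 36, 37 → 38.
So the next tag is Uranus/38.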